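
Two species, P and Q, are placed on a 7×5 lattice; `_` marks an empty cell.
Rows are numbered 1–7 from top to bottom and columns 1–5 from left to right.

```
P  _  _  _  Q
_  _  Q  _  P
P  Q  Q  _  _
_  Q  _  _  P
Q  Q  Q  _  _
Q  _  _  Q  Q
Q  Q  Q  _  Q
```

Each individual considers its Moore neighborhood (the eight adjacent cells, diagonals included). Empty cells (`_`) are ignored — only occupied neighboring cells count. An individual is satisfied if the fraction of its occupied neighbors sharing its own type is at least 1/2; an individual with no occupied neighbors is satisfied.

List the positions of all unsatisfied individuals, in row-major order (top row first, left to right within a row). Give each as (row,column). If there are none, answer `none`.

Row 1: (1,1)P 0/0 ok · (1,5)Q 0/1 unhappy
Row 2: (2,3)Q 2/2 ok · (2,5)P 0/1 unhappy
Row 3: (3,1)P 0/2 unhappy · (3,2)Q 3/4 ok · (3,3)Q 3/3 ok
Row 4: (4,2)Q 5/6 ok · (4,5)P 0/0 ok
Row 5: (5,1)Q 3/3 ok · (5,2)Q 4/4 ok · (5,3)Q 3/3 ok
Row 6: (6,1)Q 4/4 ok · (6,4)Q 4/4 ok · (6,5)Q 2/2 ok
Row 7: (7,1)Q 2/2 ok · (7,2)Q 3/3 ok · (7,3)Q 2/2 ok · (7,5)Q 2/2 ok

(1,5), (2,5), (3,1)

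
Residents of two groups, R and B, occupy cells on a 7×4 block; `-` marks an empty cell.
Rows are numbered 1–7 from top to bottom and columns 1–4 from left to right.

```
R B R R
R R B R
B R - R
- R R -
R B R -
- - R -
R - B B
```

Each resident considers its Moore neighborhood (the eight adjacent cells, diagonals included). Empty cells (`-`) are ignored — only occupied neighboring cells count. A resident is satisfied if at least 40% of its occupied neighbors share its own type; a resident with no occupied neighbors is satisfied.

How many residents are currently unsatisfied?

5

(1,1)R 2/3 ✓
(1,2)B 1/5 ✗
(1,3)R 3/5 ✓
(1,4)R 2/3 ✓
(2,1)R 3/5 ✓
(2,2)R 4/7 ✓
(2,3)B 1/7 ✗
(2,4)R 3/4 ✓
(3,1)B 0/4 ✗
(3,2)R 4/6 ✓
(3,4)R 2/3 ✓
(4,2)R 4/6 ✓
(4,3)R 4/5 ✓
(5,1)R 1/2 ✓
(5,2)B 0/5 ✗
(5,3)R 3/4 ✓
(6,3)R 1/4 ✗
(7,1)R 0/0 ✓
(7,3)B 1/2 ✓
(7,4)B 1/2 ✓
Unsatisfied: (1,2), (2,3), (3,1), (5,2), (6,3) — 5 in total.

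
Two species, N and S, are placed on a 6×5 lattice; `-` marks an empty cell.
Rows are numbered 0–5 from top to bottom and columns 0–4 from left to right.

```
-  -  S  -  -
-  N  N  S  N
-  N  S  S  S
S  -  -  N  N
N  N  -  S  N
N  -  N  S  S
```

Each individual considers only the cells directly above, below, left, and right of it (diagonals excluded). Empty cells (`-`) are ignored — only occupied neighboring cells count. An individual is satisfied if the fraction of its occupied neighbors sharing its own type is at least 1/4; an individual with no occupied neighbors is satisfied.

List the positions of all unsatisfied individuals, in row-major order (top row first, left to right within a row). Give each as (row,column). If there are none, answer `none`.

(0,2)S 0/1 not
(1,1)N 2/2 satisfied
(1,2)N 1/4 satisfied
(1,3)S 1/3 satisfied
(1,4)N 0/2 not
(2,1)N 1/2 satisfied
(2,2)S 1/3 satisfied
(2,3)S 3/4 satisfied
(2,4)S 1/3 satisfied
(3,0)S 0/1 not
(3,3)N 1/3 satisfied
(3,4)N 2/3 satisfied
(4,0)N 2/3 satisfied
(4,1)N 1/1 satisfied
(4,3)S 1/3 satisfied
(4,4)N 1/3 satisfied
(5,0)N 1/1 satisfied
(5,2)N 0/1 not
(5,3)S 2/3 satisfied
(5,4)S 1/2 satisfied

(0,2), (1,4), (3,0), (5,2)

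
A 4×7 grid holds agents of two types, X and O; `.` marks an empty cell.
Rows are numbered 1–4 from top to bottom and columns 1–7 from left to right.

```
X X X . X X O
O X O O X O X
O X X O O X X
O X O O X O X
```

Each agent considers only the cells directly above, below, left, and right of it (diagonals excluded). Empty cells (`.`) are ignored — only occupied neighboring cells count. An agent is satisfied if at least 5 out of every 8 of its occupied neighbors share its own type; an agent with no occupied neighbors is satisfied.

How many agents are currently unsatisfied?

(1,1)X 1/2 not
(1,2)X 3/3 satisfied
(1,3)X 1/2 not
(1,5)X 2/2 satisfied
(1,6)X 1/3 not
(1,7)O 0/2 not
(2,1)O 1/3 not
(2,2)X 2/4 not
(2,3)O 1/4 not
(2,4)O 2/3 satisfied
(2,5)X 1/4 not
(2,6)O 0/4 not
(2,7)X 1/3 not
(3,1)O 2/3 satisfied
(3,2)X 3/4 satisfied
(3,3)X 1/4 not
(3,4)O 3/4 satisfied
(3,5)O 1/4 not
(3,6)X 1/4 not
(3,7)X 3/3 satisfied
(4,1)O 1/2 not
(4,2)X 1/3 not
(4,3)O 1/3 not
(4,4)O 2/3 satisfied
(4,5)X 0/3 not
(4,6)O 0/3 not
(4,7)X 1/2 not
Unsatisfied: (1,1), (1,3), (1,6), (1,7), (2,1), (2,2), (2,3), (2,5), (2,6), (2,7), (3,3), (3,5), (3,6), (4,1), (4,2), (4,3), (4,5), (4,6), (4,7) — 19 in total.

19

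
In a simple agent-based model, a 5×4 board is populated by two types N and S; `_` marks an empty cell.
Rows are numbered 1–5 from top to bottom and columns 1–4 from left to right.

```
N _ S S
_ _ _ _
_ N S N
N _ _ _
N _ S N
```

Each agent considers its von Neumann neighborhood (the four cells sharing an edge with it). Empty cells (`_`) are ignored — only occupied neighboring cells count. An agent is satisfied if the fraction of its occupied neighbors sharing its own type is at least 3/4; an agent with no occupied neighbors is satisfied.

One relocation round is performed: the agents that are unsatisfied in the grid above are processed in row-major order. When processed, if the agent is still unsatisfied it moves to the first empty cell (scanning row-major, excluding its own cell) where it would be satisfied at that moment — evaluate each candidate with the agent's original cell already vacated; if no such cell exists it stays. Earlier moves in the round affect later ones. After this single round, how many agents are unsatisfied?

Initially unsatisfied (in order): (3,2), (3,3), (3,4), (5,3), (5,4).
  (3,2) → (2,1).
  (3,3) → (2,3).
  (3,4): now satisfied by earlier moves; stays.
  (5,3) → (3,2).
  (5,4): now satisfied by earlier moves; stays.
Resulting grid:
N _ S S
N _ S _
_ S _ N
N _ _ _
N _ _ N
All satisfied now.

0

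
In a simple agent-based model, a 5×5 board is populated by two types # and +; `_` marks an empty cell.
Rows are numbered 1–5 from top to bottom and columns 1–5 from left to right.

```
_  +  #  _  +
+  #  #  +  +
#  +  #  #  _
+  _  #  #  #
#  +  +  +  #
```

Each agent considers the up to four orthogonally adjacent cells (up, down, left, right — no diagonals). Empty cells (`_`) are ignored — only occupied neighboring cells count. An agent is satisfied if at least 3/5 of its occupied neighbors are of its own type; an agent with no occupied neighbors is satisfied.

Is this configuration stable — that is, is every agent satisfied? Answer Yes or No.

No

Row 1: (1,2)+ 0/2 ✗ · (1,3)# 1/2 ✗ · (1,5)+ 1/1 ✓
Row 2: (2,1)+ 0/2 ✗ · (2,2)# 1/4 ✗ · (2,3)# 3/4 ✓ · (2,4)+ 1/3 ✗ · (2,5)+ 2/2 ✓
Row 3: (3,1)# 0/3 ✗ · (3,2)+ 0/3 ✗ · (3,3)# 3/4 ✓ · (3,4)# 2/3 ✓
Row 4: (4,1)+ 0/2 ✗ · (4,3)# 2/3 ✓ · (4,4)# 3/4 ✓ · (4,5)# 2/2 ✓
Row 5: (5,1)# 0/2 ✗ · (5,2)+ 1/2 ✗ · (5,3)+ 2/3 ✓ · (5,4)+ 1/3 ✗ · (5,5)# 1/2 ✗
For instance (1,2) has only 0/2 same-type neighbors, below 3/5.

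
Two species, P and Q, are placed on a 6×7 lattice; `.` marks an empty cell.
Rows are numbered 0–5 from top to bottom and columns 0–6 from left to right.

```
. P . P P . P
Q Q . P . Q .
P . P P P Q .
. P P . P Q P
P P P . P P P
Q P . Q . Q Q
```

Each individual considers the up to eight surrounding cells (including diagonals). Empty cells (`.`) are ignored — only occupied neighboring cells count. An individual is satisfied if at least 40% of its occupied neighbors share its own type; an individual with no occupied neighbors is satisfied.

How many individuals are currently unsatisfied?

(0,1)P 0/2 not
(0,3)P 2/2 satisfied
(0,4)P 2/3 satisfied
(0,6)P 0/1 not
(1,0)Q 1/3 not
(1,1)Q 1/4 not
(1,3)P 5/5 satisfied
(1,5)Q 1/4 not
(2,0)P 1/3 not
(2,2)P 4/5 satisfied
(2,3)P 5/5 satisfied
(2,4)P 3/6 satisfied
(2,5)Q 2/5 satisfied
(3,1)P 6/6 satisfied
(3,2)P 5/5 satisfied
(3,4)P 4/6 satisfied
(3,5)Q 1/7 not
(3,6)P 2/4 satisfied
(4,0)P 3/4 satisfied
(4,1)P 5/6 satisfied
(4,2)P 4/5 satisfied
(4,4)P 2/5 satisfied
(4,5)P 4/7 satisfied
(4,6)P 2/5 satisfied
(5,0)Q 0/3 not
(5,1)P 3/4 satisfied
(5,3)Q 0/2 not
(5,5)Q 1/4 not
(5,6)Q 1/3 not
Unsatisfied: (0,1), (0,6), (1,0), (1,1), (1,5), (2,0), (3,5), (5,0), (5,3), (5,5), (5,6) — 11 in total.

11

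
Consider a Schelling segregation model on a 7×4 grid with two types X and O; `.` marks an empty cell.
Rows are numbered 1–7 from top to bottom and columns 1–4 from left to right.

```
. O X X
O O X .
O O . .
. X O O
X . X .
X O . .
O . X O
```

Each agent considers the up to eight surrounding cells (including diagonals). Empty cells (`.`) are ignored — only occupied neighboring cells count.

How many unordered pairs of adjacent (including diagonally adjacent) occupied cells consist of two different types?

Scan each occupied cell's neighbors to the right and below (and the two forward diagonals) so each pair is counted once.
Row 1: O(1,2)–X(1,3)≠ O(1,2)–O(2,2)= O(1,2)–X(2,3)≠ O(1,2)–O(2,1)= X(1,3)–X(1,4)= X(1,3)–X(2,3)= X(1,3)–O(2,2)≠ X(1,4)–X(2,3)=  → 3/8 unlike.
Row 2: O(2,1)–O(2,2)= O(2,1)–O(3,1)= O(2,1)–O(3,2)= O(2,2)–X(2,3)≠ O(2,2)–O(3,2)= O(2,2)–O(3,1)= X(2,3)–O(3,2)≠  → 2/7 unlike.
Row 3: O(3,1)–O(3,2)= O(3,1)–X(4,2)≠ O(3,2)–X(4,2)≠ O(3,2)–O(4,3)=  → 2/4 unlike.
Row 4: X(4,2)–O(4,3)≠ X(4,2)–X(5,3)= X(4,2)–X(5,1)= O(4,3)–O(4,4)= O(4,3)–X(5,3)≠ O(4,4)–X(5,3)≠  → 3/6 unlike.
Row 5: X(5,1)–X(6,1)= X(5,1)–O(6,2)≠ X(5,3)–O(6,2)≠  → 2/3 unlike.
Row 6: X(6,1)–O(6,2)≠ X(6,1)–O(7,1)≠ O(6,2)–X(7,3)≠ O(6,2)–O(7,1)=  → 3/4 unlike.
Row 7: X(7,3)–O(7,4)≠  → 1/1 unlike.
Total adjacent occupied pairs: 33; unlike-type pairs: 16.

16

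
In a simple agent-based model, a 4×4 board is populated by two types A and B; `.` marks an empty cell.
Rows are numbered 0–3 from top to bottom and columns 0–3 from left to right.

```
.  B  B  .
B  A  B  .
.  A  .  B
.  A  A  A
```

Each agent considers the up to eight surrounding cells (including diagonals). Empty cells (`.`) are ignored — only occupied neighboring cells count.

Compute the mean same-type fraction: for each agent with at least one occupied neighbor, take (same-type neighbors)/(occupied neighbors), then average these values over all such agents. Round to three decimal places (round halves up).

(0,1)B 3/4
(0,2)B 2/3
(1,0)B 1/3
(1,1)A 1/5
(1,2)B 3/5
(2,1)A 3/5
(2,3)B 1/3
(3,1)A 2/2
(3,2)A 3/4
(3,3)A 1/2
Sum over 10 agents: 3/4 + 2/3 + 1/3 + 1/5 + 3/5 + 3/5 + 1/3 + 2/2 + 3/4 + 1/2 = 86/15; mean = 86/15 ÷ 10 = 43/75 = 0.573333… → 0.573.

0.573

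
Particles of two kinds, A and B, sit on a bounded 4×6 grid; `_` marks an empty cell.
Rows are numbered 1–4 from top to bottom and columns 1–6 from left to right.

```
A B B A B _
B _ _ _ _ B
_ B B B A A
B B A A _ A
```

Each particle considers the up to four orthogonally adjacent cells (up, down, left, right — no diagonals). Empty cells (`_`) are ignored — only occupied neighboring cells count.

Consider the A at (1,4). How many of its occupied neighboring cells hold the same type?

Occupied neighbors of (1,4): (1,3)=B, (1,5)=B.
Same type (A): 0 of 2.

0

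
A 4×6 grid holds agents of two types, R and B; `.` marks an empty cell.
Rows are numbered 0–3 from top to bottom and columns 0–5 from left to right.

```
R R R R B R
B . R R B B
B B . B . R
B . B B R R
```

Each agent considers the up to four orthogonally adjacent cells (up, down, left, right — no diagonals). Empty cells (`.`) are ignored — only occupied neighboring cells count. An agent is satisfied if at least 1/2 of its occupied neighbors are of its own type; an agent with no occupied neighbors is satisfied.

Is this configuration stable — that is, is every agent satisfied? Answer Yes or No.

Row 0: (0,0)R 1/2 ok · (0,1)R 2/2 ok · (0,2)R 3/3 ok · (0,3)R 2/3 ok · (0,4)B 1/3 unhappy · (0,5)R 0/2 unhappy
Row 1: (1,0)B 1/2 ok · (1,2)R 2/2 ok · (1,3)R 2/4 ok · (1,4)B 2/3 ok · (1,5)B 1/3 unhappy
Row 2: (2,0)B 3/3 ok · (2,1)B 1/1 ok · (2,3)B 1/2 ok · (2,5)R 1/2 ok
Row 3: (3,0)B 1/1 ok · (3,2)B 1/1 ok · (3,3)B 2/3 ok · (3,4)R 1/2 ok · (3,5)R 2/2 ok
For instance (0,4) has only 1/3 same-type neighbors, below 1/2.

No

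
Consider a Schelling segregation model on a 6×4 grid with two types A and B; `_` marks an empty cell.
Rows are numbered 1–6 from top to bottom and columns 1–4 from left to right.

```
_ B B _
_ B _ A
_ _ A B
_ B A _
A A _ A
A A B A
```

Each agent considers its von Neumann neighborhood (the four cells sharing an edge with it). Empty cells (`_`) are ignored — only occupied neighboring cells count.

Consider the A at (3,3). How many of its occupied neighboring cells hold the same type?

1

Occupied neighbors of (3,3): (4,3)=A, (3,4)=B.
Same type (A): 1 of 2.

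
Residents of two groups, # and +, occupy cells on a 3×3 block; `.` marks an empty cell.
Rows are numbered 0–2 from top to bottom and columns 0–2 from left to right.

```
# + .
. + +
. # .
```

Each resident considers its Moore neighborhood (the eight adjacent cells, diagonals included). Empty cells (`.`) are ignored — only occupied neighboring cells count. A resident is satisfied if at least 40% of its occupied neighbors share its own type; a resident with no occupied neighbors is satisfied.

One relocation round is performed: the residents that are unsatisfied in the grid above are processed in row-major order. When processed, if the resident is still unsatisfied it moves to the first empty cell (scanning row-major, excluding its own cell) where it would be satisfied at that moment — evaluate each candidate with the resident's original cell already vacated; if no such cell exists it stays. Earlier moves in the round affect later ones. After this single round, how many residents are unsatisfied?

Initially unsatisfied (in order): (0,0), (2,1).
  (0,0) → (2,0).
  (2,1): no empty cell satisfies it; stays.
Resulting grid:
. + .
. + +
# # .
Unsatisfied now: (2,1).

1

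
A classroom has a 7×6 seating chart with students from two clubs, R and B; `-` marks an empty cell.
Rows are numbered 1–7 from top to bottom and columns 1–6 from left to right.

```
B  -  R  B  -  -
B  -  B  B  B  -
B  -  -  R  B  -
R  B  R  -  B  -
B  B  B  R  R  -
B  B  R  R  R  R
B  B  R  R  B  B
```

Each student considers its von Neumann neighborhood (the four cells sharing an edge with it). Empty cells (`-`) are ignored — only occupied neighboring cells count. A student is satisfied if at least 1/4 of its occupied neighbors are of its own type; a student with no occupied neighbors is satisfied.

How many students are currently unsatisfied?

4

(1,1)B 1/1 ok
(1,3)R 0/2 unhappy
(1,4)B 1/2 ok
(2,1)B 2/2 ok
(2,3)B 1/2 ok
(2,4)B 3/4 ok
(2,5)B 2/2 ok
(3,1)B 1/2 ok
(3,4)R 0/2 unhappy
(3,5)B 2/3 ok
(4,1)R 0/3 unhappy
(4,2)B 1/3 ok
(4,3)R 0/2 unhappy
(4,5)B 1/2 ok
(5,1)B 2/3 ok
(5,2)B 4/4 ok
(5,3)B 1/4 ok
(5,4)R 2/3 ok
(5,5)R 2/3 ok
(6,1)B 3/3 ok
(6,2)B 3/4 ok
(6,3)R 2/4 ok
(6,4)R 4/4 ok
(6,5)R 3/4 ok
(6,6)R 1/2 ok
(7,1)B 2/2 ok
(7,2)B 2/3 ok
(7,3)R 2/3 ok
(7,4)R 2/3 ok
(7,5)B 1/3 ok
(7,6)B 1/2 ok
Unsatisfied: (1,3), (3,4), (4,1), (4,3) — 4 in total.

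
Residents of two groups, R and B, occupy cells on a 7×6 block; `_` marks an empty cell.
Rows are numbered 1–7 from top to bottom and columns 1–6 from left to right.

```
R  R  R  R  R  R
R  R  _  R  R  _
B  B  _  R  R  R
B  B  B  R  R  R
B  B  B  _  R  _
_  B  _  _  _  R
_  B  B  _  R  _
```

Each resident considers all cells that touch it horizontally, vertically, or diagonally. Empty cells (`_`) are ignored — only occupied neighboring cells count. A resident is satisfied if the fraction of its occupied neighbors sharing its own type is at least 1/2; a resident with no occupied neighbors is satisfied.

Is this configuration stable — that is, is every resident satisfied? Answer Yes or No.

(1,1)R 3/3 satisfied
(1,2)R 4/4 satisfied
(1,3)R 4/4 satisfied
(1,4)R 4/4 satisfied
(1,5)R 4/4 satisfied
(1,6)R 2/2 satisfied
(2,1)R 3/5 satisfied
(2,2)R 4/6 satisfied
(2,4)R 6/6 satisfied
(2,5)R 7/7 satisfied
(3,1)B 3/5 satisfied
(3,2)B 4/6 satisfied
(3,4)R 5/6 satisfied
(3,5)R 7/7 satisfied
(3,6)R 4/4 satisfied
(4,1)B 5/5 satisfied
(4,2)B 7/7 satisfied
(4,3)B 4/6 satisfied
(4,4)R 4/6 satisfied
(4,5)R 6/6 satisfied
(4,6)R 4/4 satisfied
(5,1)B 4/4 satisfied
(5,2)B 6/6 satisfied
(5,3)B 4/5 satisfied
(5,5)R 4/4 satisfied
(6,2)B 5/5 satisfied
(6,6)R 2/2 satisfied
(7,2)B 2/2 satisfied
(7,3)B 2/2 satisfied
(7,5)R 1/1 satisfied
All meet the threshold, so the configuration is stable.

Yes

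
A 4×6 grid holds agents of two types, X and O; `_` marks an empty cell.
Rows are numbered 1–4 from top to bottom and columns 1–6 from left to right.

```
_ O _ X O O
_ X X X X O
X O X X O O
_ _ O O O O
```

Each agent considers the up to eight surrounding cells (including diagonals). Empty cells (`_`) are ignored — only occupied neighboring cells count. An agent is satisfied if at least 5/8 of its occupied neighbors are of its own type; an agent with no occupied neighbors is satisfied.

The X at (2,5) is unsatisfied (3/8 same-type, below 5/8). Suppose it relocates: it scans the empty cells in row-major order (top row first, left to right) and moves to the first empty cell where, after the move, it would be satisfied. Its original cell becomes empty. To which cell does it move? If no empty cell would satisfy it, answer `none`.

Vacating (2,5). Empty cells in order:
  (1,1): 1/2 same-type → still unsatisfied.
  (1,3): 4/5 same-type → satisfied — stop here.

(1,3)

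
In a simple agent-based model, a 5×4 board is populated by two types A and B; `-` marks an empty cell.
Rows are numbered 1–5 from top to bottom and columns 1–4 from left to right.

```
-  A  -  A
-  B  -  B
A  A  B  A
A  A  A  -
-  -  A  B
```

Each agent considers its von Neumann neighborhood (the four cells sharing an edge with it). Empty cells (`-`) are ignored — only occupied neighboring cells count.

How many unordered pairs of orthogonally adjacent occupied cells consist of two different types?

8

Scan each occupied cell's neighbors to the right and below so each pair is counted once.
Row 1: A(1,2)–B(2,2)≠ A(1,4)–B(2,4)≠  → 2/2 unlike.
Row 2: B(2,2)–A(3,2)≠ B(2,4)–A(3,4)≠  → 2/2 unlike.
Row 3: A(3,1)–A(3,2)= A(3,1)–A(4,1)= A(3,2)–B(3,3)≠ A(3,2)–A(4,2)= B(3,3)–A(3,4)≠ B(3,3)–A(4,3)≠  → 3/6 unlike.
Row 4: A(4,1)–A(4,2)= A(4,2)–A(4,3)= A(4,3)–A(5,3)=  → 0/3 unlike.
Row 5: A(5,3)–B(5,4)≠  → 1/1 unlike.
Total adjacent occupied pairs: 14; unlike-type pairs: 8.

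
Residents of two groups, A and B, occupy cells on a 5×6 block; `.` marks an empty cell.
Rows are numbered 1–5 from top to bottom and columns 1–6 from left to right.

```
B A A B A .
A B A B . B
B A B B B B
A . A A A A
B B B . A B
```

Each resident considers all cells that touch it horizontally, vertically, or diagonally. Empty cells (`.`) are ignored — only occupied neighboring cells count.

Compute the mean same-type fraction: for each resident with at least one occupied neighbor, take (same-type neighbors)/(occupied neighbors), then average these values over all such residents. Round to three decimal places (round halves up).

Row 1: (1,1)B 1/3 · (1,2)A 3/5 · (1,3)A 2/5 · (1,4)B 1/4 · (1,5)A 0/3
Row 2: (2,1)A 2/5 · (2,2)B 3/8 · (2,3)A 3/8 · (2,4)B 4/7 · (2,6)B 2/3
Row 3: (3,1)B 1/4 · (3,2)A 4/7 · (3,3)B 3/7 · (3,4)B 3/7 · (3,5)B 4/7 · (3,6)B 2/4
Row 4: (4,1)A 1/4 · (4,3)A 2/6 · (4,4)A 3/7 · (4,5)A 3/7 · (4,6)A 2/5
Row 5: (5,1)B 1/2 · (5,2)B 2/4 · (5,3)B 1/3 · (5,5)A 3/4 · (5,6)B 0/3
Sum over 26 residents: 1/3 + 3/5 + 2/5 + 1/4 + 0/3 + 2/5 + 3/8 + 3/8 + 4/7 + 2/3 + 1/4 + 4/7 + 3/7 + 3/7 + 4/7 + 2/4 + 1/4 + 2/6 + 3/7 + 3/7 + 2/5 + 1/2 + 2/4 + 1/3 + 3/4 + 0/3 = 4471/420; mean = 4471/420 ÷ 26 = 4471/10920 = 0.409432… → 0.409.

0.409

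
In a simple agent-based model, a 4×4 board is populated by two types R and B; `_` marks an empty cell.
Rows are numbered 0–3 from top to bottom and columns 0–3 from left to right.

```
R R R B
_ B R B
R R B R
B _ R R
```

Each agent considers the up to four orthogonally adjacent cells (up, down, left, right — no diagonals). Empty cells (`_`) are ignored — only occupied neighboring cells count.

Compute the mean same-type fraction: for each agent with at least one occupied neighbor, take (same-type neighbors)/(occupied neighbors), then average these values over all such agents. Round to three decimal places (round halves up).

Row 0: (0,0)R 1/1 · (0,1)R 2/3 · (0,2)R 2/3 · (0,3)B 1/2
Row 1: (1,1)B 0/3 · (1,2)R 1/4 · (1,3)B 1/3
Row 2: (2,0)R 1/2 · (2,1)R 1/3 · (2,2)B 0/4 · (2,3)R 1/3
Row 3: (3,0)B 0/1 · (3,2)R 1/2 · (3,3)R 2/2
Sum over 14 agents: 1/1 + 2/3 + 2/3 + 1/2 + 0/3 + 1/4 + 1/3 + 1/2 + 1/3 + 0/4 + 1/3 + 0/1 + 1/2 + 2/2 = 73/12; mean = 73/12 ÷ 14 = 73/168 = 0.434523… → 0.435.

0.435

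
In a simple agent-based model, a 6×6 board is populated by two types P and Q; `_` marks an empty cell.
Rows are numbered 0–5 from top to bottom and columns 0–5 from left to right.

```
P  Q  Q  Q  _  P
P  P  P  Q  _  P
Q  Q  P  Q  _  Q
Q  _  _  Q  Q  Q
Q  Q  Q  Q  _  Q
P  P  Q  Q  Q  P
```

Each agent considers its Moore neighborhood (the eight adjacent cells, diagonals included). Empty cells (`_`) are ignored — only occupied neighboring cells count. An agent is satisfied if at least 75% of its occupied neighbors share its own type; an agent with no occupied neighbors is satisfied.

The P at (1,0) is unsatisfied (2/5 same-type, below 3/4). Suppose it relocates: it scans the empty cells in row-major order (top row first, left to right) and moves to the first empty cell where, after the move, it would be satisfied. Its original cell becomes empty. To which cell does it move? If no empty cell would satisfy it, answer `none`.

none

Vacating (1,0). Empty cells in order:
  (0,4): 2/4 same-type → still unsatisfied.
  (1,4): 2/6 same-type → still unsatisfied.
  (2,4): 1/7 same-type → still unsatisfied.
  (3,1): 1/7 same-type → still unsatisfied.
  (3,2): 1/7 same-type → still unsatisfied.
  (4,4): 1/8 same-type → still unsatisfied.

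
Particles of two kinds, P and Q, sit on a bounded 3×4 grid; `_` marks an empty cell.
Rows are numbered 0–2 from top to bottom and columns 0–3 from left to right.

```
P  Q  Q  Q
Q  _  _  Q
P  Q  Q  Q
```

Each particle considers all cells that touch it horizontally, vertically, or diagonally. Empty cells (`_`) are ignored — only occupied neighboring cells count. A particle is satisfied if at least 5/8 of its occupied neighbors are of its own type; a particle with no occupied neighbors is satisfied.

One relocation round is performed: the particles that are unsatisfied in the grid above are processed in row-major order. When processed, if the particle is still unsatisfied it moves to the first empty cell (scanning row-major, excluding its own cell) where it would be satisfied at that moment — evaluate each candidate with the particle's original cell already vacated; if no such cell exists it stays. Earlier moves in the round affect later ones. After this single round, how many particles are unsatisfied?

2

Initially unsatisfied (in order): (0,0), (1,0), (2,0).
  (0,0): no empty cell satisfies it; stays.
  (1,0) → (1,1).
  (2,0): no empty cell satisfies it; stays.
Resulting grid:
P Q Q Q
_ Q _ Q
P Q Q Q
Unsatisfied now: (0,0), (2,0).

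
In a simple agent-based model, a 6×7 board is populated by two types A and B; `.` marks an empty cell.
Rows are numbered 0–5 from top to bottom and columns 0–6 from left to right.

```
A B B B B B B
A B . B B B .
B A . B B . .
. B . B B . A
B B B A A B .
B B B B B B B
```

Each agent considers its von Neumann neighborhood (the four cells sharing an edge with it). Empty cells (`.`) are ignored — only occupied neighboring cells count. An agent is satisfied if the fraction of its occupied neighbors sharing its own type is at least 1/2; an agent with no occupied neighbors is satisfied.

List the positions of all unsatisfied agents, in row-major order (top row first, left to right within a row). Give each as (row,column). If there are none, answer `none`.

(0,0)A 1/2 ok
(0,1)B 2/3 ok
(0,2)B 2/2 ok
(0,3)B 3/3 ok
(0,4)B 3/3 ok
(0,5)B 3/3 ok
(0,6)B 1/1 ok
(1,0)A 1/3 unhappy
(1,1)B 1/3 unhappy
(1,3)B 3/3 ok
(1,4)B 4/4 ok
(1,5)B 2/2 ok
(2,0)B 0/2 unhappy
(2,1)A 0/3 unhappy
(2,3)B 3/3 ok
(2,4)B 3/3 ok
(3,1)B 1/2 ok
(3,3)B 2/3 ok
(3,4)B 2/3 ok
(3,6)A 0/0 ok
(4,0)B 2/2 ok
(4,1)B 4/4 ok
(4,2)B 2/3 ok
(4,3)A 1/4 unhappy
(4,4)A 1/4 unhappy
(4,5)B 1/2 ok
(5,0)B 2/2 ok
(5,1)B 3/3 ok
(5,2)B 3/3 ok
(5,3)B 2/3 ok
(5,4)B 2/3 ok
(5,5)B 3/3 ok
(5,6)B 1/1 ok

(1,0), (1,1), (2,0), (2,1), (4,3), (4,4)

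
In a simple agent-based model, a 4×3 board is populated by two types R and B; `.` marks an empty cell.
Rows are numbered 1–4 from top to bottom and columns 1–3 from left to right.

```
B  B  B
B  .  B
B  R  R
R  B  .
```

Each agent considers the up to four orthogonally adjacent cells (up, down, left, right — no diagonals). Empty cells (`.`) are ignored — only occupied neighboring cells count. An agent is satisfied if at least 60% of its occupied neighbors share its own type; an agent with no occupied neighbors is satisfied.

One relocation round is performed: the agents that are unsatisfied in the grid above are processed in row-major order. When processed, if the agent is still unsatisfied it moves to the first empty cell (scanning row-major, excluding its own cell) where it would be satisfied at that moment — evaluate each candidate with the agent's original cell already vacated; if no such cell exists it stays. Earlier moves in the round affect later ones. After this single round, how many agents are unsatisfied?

Initially unsatisfied (in order): (2,3), (3,1), (3,2), (3,3), (4,1), (4,2).
  (2,3) → (2,2).
  (3,1) → (2,3).
  (3,2): no empty cell satisfies it; stays.
  (3,3) → (3,1).
  (4,1): no empty cell satisfies it; stays.
  (4,2) → (4,3).
Resulting grid:
B B B
B B B
R R .
R . B
Unsatisfied now: (3,2).

1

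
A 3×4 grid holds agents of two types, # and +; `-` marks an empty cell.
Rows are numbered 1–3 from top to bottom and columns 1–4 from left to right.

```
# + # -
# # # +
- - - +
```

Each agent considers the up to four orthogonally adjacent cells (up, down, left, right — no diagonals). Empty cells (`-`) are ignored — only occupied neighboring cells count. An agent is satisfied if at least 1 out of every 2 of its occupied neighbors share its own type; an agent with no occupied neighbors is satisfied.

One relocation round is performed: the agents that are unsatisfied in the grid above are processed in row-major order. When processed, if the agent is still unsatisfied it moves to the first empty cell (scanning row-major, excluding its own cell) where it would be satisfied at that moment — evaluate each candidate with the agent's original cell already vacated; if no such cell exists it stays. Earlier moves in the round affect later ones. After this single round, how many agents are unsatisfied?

0

Initially unsatisfied (in order): (1,2).
  (1,2) → (1,4).
Resulting grid:
# - # +
# # # +
- - - +
All satisfied now.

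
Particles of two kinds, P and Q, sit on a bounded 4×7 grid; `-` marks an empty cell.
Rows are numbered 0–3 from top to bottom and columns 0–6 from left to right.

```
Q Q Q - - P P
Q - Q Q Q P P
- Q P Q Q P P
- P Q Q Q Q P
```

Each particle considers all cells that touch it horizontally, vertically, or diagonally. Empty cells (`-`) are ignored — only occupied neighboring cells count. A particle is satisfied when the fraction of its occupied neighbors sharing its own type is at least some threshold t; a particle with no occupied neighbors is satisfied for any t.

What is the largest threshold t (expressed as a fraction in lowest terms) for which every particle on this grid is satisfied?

Row 0: (0,0)Q 2/2 · (0,1)Q 4/4 · (0,2)Q 3/3 · (0,5)P 3/4 · (0,6)P 3/3
Row 1: (1,0)Q 3/3 · (1,2)Q 5/6 · (1,3)Q 5/6 · (1,4)Q 3/6 · (1,5)P 5/7 · (1,6)P 5/5
Row 2: (2,1)Q 3/5 · (2,2)P 1/7 · (2,3)Q 7/8 · (2,4)Q 6/8 · (2,5)P 4/8 · (2,6)P 4/5
Row 3: (3,1)P 1/3 · (3,2)Q 3/5 · (3,3)Q 4/5 · (3,4)Q 4/5 · (3,5)Q 2/5 · (3,6)P 2/3
The smallest same-type fraction is 1/7 at (2,2), which reduces to 1/7. Any threshold above that leaves this particle unsatisfied.

1/7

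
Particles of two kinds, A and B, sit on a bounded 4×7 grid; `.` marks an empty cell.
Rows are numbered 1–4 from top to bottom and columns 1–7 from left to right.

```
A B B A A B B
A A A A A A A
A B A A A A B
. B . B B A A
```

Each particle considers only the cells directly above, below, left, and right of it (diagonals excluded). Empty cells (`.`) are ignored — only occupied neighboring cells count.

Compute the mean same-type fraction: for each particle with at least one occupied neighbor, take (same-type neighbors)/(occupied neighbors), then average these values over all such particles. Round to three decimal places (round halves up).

Row 1: (1,1)A 1/2 · (1,2)B 1/3 · (1,3)B 1/3 · (1,4)A 2/3 · (1,5)A 2/3 · (1,6)B 1/3 · (1,7)B 1/2
Row 2: (2,1)A 3/3 · (2,2)A 2/4 · (2,3)A 3/4 · (2,4)A 4/4 · (2,5)A 4/4 · (2,6)A 3/4 · (2,7)A 1/3
Row 3: (3,1)A 1/2 · (3,2)B 1/4 · (3,3)A 2/3 · (3,4)A 3/4 · (3,5)A 3/4 · (3,6)A 3/4 · (3,7)B 0/3
Row 4: (4,2)B 1/1 · (4,4)B 1/2 · (4,5)B 1/3 · (4,6)A 2/3 · (4,7)A 1/2
Sum over 26 particles: 1/2 + 1/3 + 1/3 + 2/3 + 2/3 + 1/3 + 1/2 + 3/3 + 2/4 + 3/4 + 4/4 + 4/4 + 3/4 + 1/3 + 1/2 + 1/4 + 2/3 + 3/4 + 3/4 + 3/4 + 0/3 + 1/1 + 1/2 + 1/3 + 2/3 + 1/2 = 46/3; mean = 46/3 ÷ 26 = 23/39 = 0.589743… → 0.590.

0.590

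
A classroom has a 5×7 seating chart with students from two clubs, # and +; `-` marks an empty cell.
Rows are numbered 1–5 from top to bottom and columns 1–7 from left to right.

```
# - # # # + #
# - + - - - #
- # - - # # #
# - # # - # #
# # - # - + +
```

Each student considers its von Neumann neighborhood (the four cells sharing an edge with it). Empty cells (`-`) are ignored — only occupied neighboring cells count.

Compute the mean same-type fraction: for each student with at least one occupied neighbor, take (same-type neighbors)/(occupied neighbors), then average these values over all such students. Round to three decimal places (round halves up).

0.765

Row 1: (1,1)# 1/1 · (1,3)# 1/2 · (1,4)# 2/2 · (1,5)# 1/2 · (1,6)+ 0/2 · (1,7)# 1/2
Row 2: (2,1)# 1/1 · (2,3)+ 0/1 · (2,7)# 2/2
Row 3: (3,2)# — no occupied neighbors · (3,5)# 1/1 · (3,6)# 3/3 · (3,7)# 3/3
Row 4: (4,1)# 1/1 · (4,3)# 1/1 · (4,4)# 2/2 · (4,6)# 2/3 · (4,7)# 2/3
Row 5: (5,1)# 2/2 · (5,2)# 1/1 · (5,4)# 1/1 · (5,6)+ 1/2 · (5,7)+ 1/2
Sum over 22 students: 1/1 + 1/2 + 2/2 + 1/2 + 0/2 + 1/2 + 1/1 + 0/1 + 2/2 + 1/1 + 3/3 + 3/3 + 1/1 + 1/1 + 2/2 + 2/3 + 2/3 + 2/2 + 1/1 + 1/1 + 1/2 + 1/2 = 101/6; mean = 101/6 ÷ 22 = 101/132 = 0.765151… → 0.765.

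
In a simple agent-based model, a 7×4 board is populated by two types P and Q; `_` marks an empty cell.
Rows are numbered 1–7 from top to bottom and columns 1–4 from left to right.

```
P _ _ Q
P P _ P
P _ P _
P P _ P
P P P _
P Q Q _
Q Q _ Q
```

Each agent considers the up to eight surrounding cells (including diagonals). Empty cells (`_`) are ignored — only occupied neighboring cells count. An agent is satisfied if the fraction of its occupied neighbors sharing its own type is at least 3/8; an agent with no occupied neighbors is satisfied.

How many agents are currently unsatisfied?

1

Row 1: (1,1)P 2/2 ok · (1,4)Q 0/1 unhappy
Row 2: (2,1)P 3/3 ok · (2,2)P 4/4 ok · (2,4)P 1/2 ok
Row 3: (3,1)P 4/4 ok · (3,3)P 4/4 ok
Row 4: (4,1)P 4/4 ok · (4,2)P 6/6 ok · (4,4)P 2/2 ok
Row 5: (5,1)P 4/5 ok · (5,2)P 5/7 ok · (5,3)P 3/5 ok
Row 6: (6,1)P 2/5 ok · (6,2)Q 3/7 ok · (6,3)Q 3/5 ok
Row 7: (7,1)Q 2/3 ok · (7,2)Q 3/4 ok · (7,4)Q 1/1 ok
Unsatisfied: (1,4) — 1 in total.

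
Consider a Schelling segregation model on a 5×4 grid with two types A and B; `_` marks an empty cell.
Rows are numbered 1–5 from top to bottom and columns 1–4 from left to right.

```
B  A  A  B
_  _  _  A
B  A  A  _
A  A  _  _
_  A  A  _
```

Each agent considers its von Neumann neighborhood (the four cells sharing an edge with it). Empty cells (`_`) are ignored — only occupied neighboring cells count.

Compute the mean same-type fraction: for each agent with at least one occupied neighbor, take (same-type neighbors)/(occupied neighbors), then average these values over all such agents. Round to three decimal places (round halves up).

Row 1: (1,1)B 0/1 · (1,2)A 1/2 · (1,3)A 1/2 · (1,4)B 0/2
Row 2: (2,4)A 0/1
Row 3: (3,1)B 0/2 · (3,2)A 2/3 · (3,3)A 1/1
Row 4: (4,1)A 1/2 · (4,2)A 3/3
Row 5: (5,2)A 2/2 · (5,3)A 1/1
Sum over 12 agents: 0/1 + 1/2 + 1/2 + 0/2 + 0/1 + 0/2 + 2/3 + 1/1 + 1/2 + 3/3 + 2/2 + 1/1 = 37/6; mean = 37/6 ÷ 12 = 37/72 = 0.513888… → 0.514.

0.514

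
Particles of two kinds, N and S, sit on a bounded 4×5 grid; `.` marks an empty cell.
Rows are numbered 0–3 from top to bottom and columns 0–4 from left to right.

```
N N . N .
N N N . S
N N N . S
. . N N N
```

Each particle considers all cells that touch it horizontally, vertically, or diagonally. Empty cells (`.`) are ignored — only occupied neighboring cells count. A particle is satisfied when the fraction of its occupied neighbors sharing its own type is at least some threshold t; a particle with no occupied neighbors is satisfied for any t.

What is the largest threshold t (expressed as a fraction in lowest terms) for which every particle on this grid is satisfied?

1/3

Row 0: (0,0)N 3/3 · (0,1)N 4/4 · (0,3)N 1/2
Row 1: (1,0)N 5/5 · (1,1)N 7/7 · (1,2)N 5/5 · (1,4)S 1/2
Row 2: (2,0)N 3/3 · (2,1)N 6/6 · (2,2)N 5/5 · (2,4)S 1/3
Row 3: (3,2)N 3/3 · (3,3)N 3/4 · (3,4)N 1/2
The smallest same-type fraction is 1/3 at (2,4), which reduces to 1/3. Any threshold above that leaves this particle unsatisfied.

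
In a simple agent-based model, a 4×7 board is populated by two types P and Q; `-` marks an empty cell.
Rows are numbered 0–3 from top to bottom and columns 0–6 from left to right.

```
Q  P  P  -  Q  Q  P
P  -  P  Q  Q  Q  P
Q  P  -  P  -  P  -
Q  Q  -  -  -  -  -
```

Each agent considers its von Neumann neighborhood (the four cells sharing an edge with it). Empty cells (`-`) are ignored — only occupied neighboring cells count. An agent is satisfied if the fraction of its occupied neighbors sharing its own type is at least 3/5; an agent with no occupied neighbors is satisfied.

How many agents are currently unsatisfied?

13

Row 0: (0,0)Q 0/2 not · (0,1)P 1/2 not · (0,2)P 2/2 satisfied · (0,4)Q 2/2 satisfied · (0,5)Q 2/3 satisfied · (0,6)P 1/2 not
Row 1: (1,0)P 0/2 not · (1,2)P 1/2 not · (1,3)Q 1/3 not · (1,4)Q 3/3 satisfied · (1,5)Q 2/4 not · (1,6)P 1/2 not
Row 2: (2,0)Q 1/3 not · (2,1)P 0/2 not · (2,3)P 0/1 not · (2,5)P 0/1 not
Row 3: (3,0)Q 2/2 satisfied · (3,1)Q 1/2 not
Unsatisfied: (0,0), (0,1), (0,6), (1,0), (1,2), (1,3), (1,5), (1,6), (2,0), (2,1), (2,3), (2,5), (3,1) — 13 in total.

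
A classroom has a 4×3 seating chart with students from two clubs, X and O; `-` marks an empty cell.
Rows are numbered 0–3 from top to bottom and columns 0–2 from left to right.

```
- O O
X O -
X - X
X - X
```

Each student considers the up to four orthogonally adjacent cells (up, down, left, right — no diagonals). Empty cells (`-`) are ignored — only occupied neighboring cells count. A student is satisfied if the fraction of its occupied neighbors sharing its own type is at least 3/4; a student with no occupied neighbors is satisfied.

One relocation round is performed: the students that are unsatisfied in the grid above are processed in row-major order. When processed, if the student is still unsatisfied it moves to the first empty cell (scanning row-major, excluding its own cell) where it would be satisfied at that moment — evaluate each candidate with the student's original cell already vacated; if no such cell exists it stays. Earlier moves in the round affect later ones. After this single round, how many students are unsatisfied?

Initially unsatisfied (in order): (1,0), (1,1).
  (1,0) → (3,1).
  (1,1): now satisfied by earlier moves; stays.
Resulting grid:
- O O
- O -
X - X
X X X
All satisfied now.

0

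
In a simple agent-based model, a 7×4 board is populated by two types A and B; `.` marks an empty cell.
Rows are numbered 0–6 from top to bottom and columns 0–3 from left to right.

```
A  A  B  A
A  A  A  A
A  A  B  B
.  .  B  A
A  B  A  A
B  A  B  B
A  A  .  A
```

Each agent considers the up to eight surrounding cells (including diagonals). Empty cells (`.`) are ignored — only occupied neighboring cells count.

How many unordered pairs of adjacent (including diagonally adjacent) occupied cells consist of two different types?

Scan each occupied cell's neighbors to the right and below (and the two forward diagonals) so each pair is counted once.
Row 0: A(0,0)–A(0,1)= A(0,0)–A(1,0)= A(0,0)–A(1,1)= A(0,1)–B(0,2)≠ A(0,1)–A(1,1)= A(0,1)–A(1,2)= A(0,1)–A(1,0)= B(0,2)–A(0,3)≠ B(0,2)–A(1,2)≠ B(0,2)–A(1,3)≠ B(0,2)–A(1,1)≠ A(0,3)–A(1,3)= A(0,3)–A(1,2)=  → 5/13 unlike.
Row 1: A(1,0)–A(1,1)= A(1,0)–A(2,0)= A(1,0)–A(2,1)= A(1,1)–A(1,2)= A(1,1)–A(2,1)= A(1,1)–B(2,2)≠ A(1,1)–A(2,0)= A(1,2)–A(1,3)= A(1,2)–B(2,2)≠ A(1,2)–B(2,3)≠ A(1,2)–A(2,1)= A(1,3)–B(2,3)≠ A(1,3)–B(2,2)≠  → 5/13 unlike.
Row 2: A(2,0)–A(2,1)= A(2,1)–B(2,2)≠ A(2,1)–B(3,2)≠ B(2,2)–B(2,3)= B(2,2)–B(3,2)= B(2,2)–A(3,3)≠ B(2,3)–A(3,3)≠ B(2,3)–B(3,2)=  → 4/8 unlike.
Row 3: B(3,2)–A(3,3)≠ B(3,2)–A(4,2)≠ B(3,2)–A(4,3)≠ B(3,2)–B(4,1)= A(3,3)–A(4,3)= A(3,3)–A(4,2)=  → 3/6 unlike.
Row 4: A(4,0)–B(4,1)≠ A(4,0)–B(5,0)≠ A(4,0)–A(5,1)= B(4,1)–A(4,2)≠ B(4,1)–A(5,1)≠ B(4,1)–B(5,2)= B(4,1)–B(5,0)= A(4,2)–A(4,3)= A(4,2)–B(5,2)≠ A(4,2)–B(5,3)≠ A(4,2)–A(5,1)= A(4,3)–B(5,3)≠ A(4,3)–B(5,2)≠  → 8/13 unlike.
Row 5: B(5,0)–A(5,1)≠ B(5,0)–A(6,0)≠ B(5,0)–A(6,1)≠ A(5,1)–B(5,2)≠ A(5,1)–A(6,1)= A(5,1)–A(6,0)= B(5,2)–B(5,3)= B(5,2)–A(6,3)≠ B(5,2)–A(6,1)≠ B(5,3)–A(6,3)≠  → 7/10 unlike.
Row 6: A(6,0)–A(6,1)=  → 0/1 unlike.
Total adjacent occupied pairs: 64; unlike-type pairs: 32.

32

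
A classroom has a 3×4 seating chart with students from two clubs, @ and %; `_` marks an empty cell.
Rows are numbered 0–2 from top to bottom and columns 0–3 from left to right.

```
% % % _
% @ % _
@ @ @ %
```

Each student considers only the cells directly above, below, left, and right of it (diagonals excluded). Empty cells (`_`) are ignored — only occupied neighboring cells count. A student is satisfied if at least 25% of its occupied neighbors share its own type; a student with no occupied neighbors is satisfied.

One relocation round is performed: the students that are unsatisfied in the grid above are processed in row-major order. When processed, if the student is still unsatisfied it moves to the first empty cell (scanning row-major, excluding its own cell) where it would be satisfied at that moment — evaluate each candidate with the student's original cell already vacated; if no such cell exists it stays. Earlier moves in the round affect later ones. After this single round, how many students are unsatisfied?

0

Initially unsatisfied (in order): (2,3).
  (2,3) → (0,3).
Resulting grid:
% % % %
% @ % _
@ @ @ _
All satisfied now.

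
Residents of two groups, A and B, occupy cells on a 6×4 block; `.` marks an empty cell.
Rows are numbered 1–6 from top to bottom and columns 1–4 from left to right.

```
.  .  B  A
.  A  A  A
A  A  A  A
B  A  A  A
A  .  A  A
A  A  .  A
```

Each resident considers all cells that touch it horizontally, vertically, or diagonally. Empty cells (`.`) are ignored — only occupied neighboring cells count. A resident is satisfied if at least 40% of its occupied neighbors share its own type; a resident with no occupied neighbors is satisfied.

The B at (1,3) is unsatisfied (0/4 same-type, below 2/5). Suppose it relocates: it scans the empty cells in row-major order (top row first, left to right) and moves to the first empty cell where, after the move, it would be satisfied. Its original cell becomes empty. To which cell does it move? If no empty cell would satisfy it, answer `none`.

Vacating (1,3). Empty cells in order:
  (1,1): 0/1 same-type → still unsatisfied.
  (1,2): 0/2 same-type → still unsatisfied.
  (2,1): 0/3 same-type → still unsatisfied.
  (5,2): 1/7 same-type → still unsatisfied.
  (6,3): 0/4 same-type → still unsatisfied.

none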